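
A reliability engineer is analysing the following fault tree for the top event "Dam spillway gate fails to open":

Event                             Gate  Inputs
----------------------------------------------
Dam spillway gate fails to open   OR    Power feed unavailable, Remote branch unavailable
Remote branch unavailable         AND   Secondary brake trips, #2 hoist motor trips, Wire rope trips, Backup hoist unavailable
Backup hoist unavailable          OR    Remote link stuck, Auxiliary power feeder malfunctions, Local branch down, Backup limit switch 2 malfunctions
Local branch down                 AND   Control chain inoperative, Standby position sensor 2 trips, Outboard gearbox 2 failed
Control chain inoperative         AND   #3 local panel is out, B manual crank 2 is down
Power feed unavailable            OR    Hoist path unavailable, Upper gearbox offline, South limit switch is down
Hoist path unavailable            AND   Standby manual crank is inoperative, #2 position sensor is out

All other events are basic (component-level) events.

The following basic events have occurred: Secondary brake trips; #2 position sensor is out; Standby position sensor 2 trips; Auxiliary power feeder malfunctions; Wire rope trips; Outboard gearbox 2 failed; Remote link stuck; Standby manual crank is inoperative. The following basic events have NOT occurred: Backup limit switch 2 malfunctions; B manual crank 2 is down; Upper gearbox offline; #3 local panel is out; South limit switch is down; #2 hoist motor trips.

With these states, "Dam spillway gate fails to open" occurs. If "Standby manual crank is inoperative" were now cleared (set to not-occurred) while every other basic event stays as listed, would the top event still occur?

No

Counterfactual: set "Standby manual crank is inoperative" to not occurred.
Hoist path unavailable [AND]: Standby manual crank is inoperative=not, #2 position sensor is out=occurs → not all inputs occur → does not occur.
Power feed unavailable [OR]: Hoist path unavailable=not, Upper gearbox offline=not, South limit switch is down=not → no input occurs → does not occur.
Control chain inoperative [AND]: #3 local panel is out=not, B manual crank 2 is down=not → not all inputs occur → does not occur.
Local branch down [AND]: Control chain inoperative=not, Standby position sensor 2 trips=occurs, Outboard gearbox 2 failed=occurs → not all inputs occur → does not occur.
Backup hoist unavailable [OR]: Remote link stuck=occurs, Auxiliary power feeder malfunctions=occurs, Local branch down=not, Backup limit switch 2 malfunctions=not → at least one input occurs → occurs.
Remote branch unavailable [AND]: Secondary brake trips=occurs, #2 hoist motor trips=not, Wire rope trips=occurs, Backup hoist unavailable=occurs → not all inputs occur → does not occur.
Dam spillway gate fails to open [OR]: Power feed unavailable=not, Remote branch unavailable=not → no input occurs → does not occur.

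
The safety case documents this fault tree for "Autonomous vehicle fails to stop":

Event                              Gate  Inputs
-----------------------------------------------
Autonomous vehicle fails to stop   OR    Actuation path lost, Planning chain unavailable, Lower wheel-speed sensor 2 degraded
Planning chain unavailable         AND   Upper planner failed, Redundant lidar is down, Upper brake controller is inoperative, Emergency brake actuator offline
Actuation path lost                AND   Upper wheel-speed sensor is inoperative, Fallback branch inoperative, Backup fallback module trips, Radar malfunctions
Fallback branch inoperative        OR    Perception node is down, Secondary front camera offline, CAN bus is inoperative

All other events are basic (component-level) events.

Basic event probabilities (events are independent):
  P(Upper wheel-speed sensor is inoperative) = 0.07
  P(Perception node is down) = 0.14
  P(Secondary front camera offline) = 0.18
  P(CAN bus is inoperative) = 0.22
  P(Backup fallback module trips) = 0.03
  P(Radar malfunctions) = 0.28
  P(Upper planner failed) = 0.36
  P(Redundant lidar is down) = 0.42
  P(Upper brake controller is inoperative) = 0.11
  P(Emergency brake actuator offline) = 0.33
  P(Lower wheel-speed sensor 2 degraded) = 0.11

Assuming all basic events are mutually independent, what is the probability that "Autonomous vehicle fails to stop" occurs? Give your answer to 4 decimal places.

P(Fallback branch inoperative) [OR] = 1 − (1−0.14) × (1−0.18) × (1−0.22) = 0.449944
P(Actuation path lost) [AND] = 0.07 × 0.449944 × 0.03 × 0.28 = 0.000265
P(Planning chain unavailable) [AND] = 0.36 × 0.42 × 0.11 × 0.33 = 0.005489
P(Autonomous vehicle fails to stop) [OR] = 1 − (1−0.000265) × (1−0.005489) × (1−0.11) = 0.115120
Rounded to 4 decimal places: P(Autonomous vehicle fails to stop) ≈ 0.1151.

0.1151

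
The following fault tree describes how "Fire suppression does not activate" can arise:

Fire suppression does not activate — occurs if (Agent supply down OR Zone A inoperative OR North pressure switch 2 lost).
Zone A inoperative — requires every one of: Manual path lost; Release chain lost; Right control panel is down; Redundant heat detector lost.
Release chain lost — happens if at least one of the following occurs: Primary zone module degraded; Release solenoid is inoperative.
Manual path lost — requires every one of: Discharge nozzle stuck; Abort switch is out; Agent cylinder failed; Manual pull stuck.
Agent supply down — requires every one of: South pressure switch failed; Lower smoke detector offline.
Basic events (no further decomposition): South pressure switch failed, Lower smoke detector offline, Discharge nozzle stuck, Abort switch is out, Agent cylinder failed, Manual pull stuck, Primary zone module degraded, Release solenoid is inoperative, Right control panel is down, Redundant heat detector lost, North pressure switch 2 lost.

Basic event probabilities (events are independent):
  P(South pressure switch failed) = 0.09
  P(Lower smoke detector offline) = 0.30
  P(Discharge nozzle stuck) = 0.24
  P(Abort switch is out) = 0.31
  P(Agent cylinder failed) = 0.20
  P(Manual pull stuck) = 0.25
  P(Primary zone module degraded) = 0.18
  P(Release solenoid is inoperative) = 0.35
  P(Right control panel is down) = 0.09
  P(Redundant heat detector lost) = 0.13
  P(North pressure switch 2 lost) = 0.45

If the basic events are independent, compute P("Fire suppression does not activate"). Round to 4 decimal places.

P(Agent supply down) [AND] = 0.09 × 0.30 = 0.027000
P(Manual path lost) [AND] = 0.24 × 0.31 × 0.20 × 0.25 = 0.003720
P(Release chain lost) [OR] = 1 − (1−0.18) × (1−0.35) = 0.467000
P(Zone A inoperative) [AND] = 0.003720 × 0.467000 × 0.09 × 0.13 = 0.000020
P(Fire suppression does not activate) [OR] = 1 − (1−0.027000) × (1−0.000020) × (1−0.45) = 0.464861
Rounded to 4 decimal places: P(Fire suppression does not activate) ≈ 0.4649.

0.4649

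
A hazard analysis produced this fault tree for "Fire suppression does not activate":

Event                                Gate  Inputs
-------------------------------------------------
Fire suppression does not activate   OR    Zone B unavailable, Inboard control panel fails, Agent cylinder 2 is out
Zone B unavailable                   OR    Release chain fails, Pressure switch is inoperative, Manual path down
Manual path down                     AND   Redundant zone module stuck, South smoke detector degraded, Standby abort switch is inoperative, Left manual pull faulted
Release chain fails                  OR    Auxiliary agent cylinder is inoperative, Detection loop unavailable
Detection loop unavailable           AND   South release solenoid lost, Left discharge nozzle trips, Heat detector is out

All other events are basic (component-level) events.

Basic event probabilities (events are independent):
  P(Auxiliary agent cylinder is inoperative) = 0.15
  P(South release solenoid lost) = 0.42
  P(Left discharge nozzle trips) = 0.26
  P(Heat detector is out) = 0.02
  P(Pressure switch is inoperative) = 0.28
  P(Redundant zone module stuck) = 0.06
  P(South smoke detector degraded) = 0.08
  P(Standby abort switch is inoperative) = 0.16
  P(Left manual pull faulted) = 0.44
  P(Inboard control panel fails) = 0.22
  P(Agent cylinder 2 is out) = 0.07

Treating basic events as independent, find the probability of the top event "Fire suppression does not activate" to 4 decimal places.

P(Detection loop unavailable) [AND] = 0.42 × 0.26 × 0.02 = 0.002184
P(Release chain fails) [OR] = 1 − (1−0.15) × (1−0.002184) = 0.151856
P(Manual path down) [AND] = 0.06 × 0.08 × 0.16 × 0.44 = 0.000338
P(Zone B unavailable) [OR] = 1 − (1−0.151856) × (1−0.28) × (1−0.000338) = 0.389543
P(Fire suppression does not activate) [OR] = 1 − (1−0.389543) × (1−0.22) × (1−0.07) = 0.557174
Rounded to 4 decimal places: P(Fire suppression does not activate) ≈ 0.5572.

0.5572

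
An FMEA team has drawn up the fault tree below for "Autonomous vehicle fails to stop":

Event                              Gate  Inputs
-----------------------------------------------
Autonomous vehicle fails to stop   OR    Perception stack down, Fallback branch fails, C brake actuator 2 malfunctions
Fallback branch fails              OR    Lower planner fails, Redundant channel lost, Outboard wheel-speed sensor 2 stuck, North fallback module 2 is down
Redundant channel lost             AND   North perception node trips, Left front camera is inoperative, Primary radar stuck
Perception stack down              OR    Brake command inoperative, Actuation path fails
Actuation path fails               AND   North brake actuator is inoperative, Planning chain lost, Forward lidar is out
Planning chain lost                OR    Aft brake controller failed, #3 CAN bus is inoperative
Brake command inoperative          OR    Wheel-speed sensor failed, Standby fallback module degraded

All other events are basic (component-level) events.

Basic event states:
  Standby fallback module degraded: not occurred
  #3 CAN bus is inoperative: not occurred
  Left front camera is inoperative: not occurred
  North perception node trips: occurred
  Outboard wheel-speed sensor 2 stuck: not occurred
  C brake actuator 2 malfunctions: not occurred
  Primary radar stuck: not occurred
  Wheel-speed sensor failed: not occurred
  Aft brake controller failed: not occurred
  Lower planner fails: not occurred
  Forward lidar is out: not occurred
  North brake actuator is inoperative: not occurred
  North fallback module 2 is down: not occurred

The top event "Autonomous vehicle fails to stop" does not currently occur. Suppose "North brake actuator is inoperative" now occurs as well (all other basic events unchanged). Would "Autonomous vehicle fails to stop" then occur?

No

Counterfactual: set "North brake actuator is inoperative" to occurred.
Brake command inoperative [OR]: Wheel-speed sensor failed=not, Standby fallback module degraded=not → no input occurs → does not occur.
Planning chain lost [OR]: Aft brake controller failed=not, #3 CAN bus is inoperative=not → no input occurs → does not occur.
Actuation path fails [AND]: North brake actuator is inoperative=occurs, Planning chain lost=not, Forward lidar is out=not → not all inputs occur → does not occur.
Perception stack down [OR]: Brake command inoperative=not, Actuation path fails=not → no input occurs → does not occur.
Redundant channel lost [AND]: North perception node trips=occurs, Left front camera is inoperative=not, Primary radar stuck=not → not all inputs occur → does not occur.
Fallback branch fails [OR]: Lower planner fails=not, Redundant channel lost=not, Outboard wheel-speed sensor 2 stuck=not, North fallback module 2 is down=not → no input occurs → does not occur.
Autonomous vehicle fails to stop [OR]: Perception stack down=not, Fallback branch fails=not, C brake actuator 2 malfunctions=not → no input occurs → does not occur.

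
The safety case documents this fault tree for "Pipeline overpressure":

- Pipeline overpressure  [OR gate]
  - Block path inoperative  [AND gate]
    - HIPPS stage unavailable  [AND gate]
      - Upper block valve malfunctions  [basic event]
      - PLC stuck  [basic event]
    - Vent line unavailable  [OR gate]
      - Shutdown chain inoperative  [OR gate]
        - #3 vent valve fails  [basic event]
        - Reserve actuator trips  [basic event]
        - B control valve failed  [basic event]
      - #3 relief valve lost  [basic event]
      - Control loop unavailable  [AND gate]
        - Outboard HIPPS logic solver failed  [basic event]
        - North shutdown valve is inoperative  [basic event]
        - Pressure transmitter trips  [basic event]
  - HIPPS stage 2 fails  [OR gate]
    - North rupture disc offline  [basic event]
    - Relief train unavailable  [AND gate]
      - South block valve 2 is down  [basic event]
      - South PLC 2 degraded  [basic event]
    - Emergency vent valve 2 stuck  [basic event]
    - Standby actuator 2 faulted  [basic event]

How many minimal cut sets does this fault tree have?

HIPPS stage unavailable [AND]: one cut set from each child combined → 1 × 1 = 1 cut set(s).
Shutdown chain inoperative [OR]: union of children's cut sets → 3 cut set(s).
Control loop unavailable [AND]: one cut set from each child combined → 1 × 1 × 1 = 1 cut set(s).
Vent line unavailable [OR]: union of children's cut sets → 5 cut set(s).
Block path inoperative [AND]: one cut set from each child combined → 1 × 5 = 5 cut set(s).
Relief train unavailable [AND]: one cut set from each child combined → 1 × 1 = 1 cut set(s).
HIPPS stage 2 fails [OR]: union of children's cut sets → 4 cut set(s).
Pipeline overpressure [OR]: union of children's cut sets → 9 cut set(s).
Minimal cut sets: {#3 vent valve fails, PLC stuck, Upper block valve malfunctions}; {PLC stuck, Reserve actuator trips, Upper block valve malfunctions}; {B control valve failed, PLC stuck, Upper block valve malfunctions}; {#3 relief valve lost, PLC stuck, Upper block valve malfunctions}; {North shutdown valve is inoperative, Outboard HIPPS logic solver failed, PLC stuck, Pressure transmitter trips, Upper block valve malfunctions}; {North rupture disc offline}; {South PLC 2 degraded, South block valve 2 is down}; {Emergency vent valve 2 stuck}; {Standby actuator 2 faulted}.

9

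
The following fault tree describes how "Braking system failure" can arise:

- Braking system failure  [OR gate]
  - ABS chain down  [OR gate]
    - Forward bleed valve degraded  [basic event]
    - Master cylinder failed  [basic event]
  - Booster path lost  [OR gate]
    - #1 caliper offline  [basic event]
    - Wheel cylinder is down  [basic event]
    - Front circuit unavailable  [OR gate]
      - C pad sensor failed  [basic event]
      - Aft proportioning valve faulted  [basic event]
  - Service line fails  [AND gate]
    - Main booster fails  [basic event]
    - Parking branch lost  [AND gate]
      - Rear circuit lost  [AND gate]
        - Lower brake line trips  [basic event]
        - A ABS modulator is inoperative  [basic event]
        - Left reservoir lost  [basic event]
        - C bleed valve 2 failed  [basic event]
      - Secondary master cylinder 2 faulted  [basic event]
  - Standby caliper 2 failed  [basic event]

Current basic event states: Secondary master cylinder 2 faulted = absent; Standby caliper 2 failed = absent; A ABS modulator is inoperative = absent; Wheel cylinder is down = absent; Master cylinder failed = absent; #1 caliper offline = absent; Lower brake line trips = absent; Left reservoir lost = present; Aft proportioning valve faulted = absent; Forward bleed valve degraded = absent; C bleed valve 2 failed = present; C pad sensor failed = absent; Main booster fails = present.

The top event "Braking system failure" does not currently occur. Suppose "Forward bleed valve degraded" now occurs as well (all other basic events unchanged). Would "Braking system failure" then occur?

Yes

Counterfactual: set "Forward bleed valve degraded" to occurred.
ABS chain down [OR]: Forward bleed valve degraded=occurs, Master cylinder failed=not → at least one input occurs → occurs.
Front circuit unavailable [OR]: C pad sensor failed=not, Aft proportioning valve faulted=not → no input occurs → does not occur.
Booster path lost [OR]: #1 caliper offline=not, Wheel cylinder is down=not, Front circuit unavailable=not → no input occurs → does not occur.
Rear circuit lost [AND]: Lower brake line trips=not, A ABS modulator is inoperative=not, Left reservoir lost=occurs, C bleed valve 2 failed=occurs → not all inputs occur → does not occur.
Parking branch lost [AND]: Rear circuit lost=not, Secondary master cylinder 2 faulted=not → not all inputs occur → does not occur.
Service line fails [AND]: Main booster fails=occurs, Parking branch lost=not → not all inputs occur → does not occur.
Braking system failure [OR]: ABS chain down=occurs, Booster path lost=not, Service line fails=not, Standby caliper 2 failed=not → at least one input occurs → occurs.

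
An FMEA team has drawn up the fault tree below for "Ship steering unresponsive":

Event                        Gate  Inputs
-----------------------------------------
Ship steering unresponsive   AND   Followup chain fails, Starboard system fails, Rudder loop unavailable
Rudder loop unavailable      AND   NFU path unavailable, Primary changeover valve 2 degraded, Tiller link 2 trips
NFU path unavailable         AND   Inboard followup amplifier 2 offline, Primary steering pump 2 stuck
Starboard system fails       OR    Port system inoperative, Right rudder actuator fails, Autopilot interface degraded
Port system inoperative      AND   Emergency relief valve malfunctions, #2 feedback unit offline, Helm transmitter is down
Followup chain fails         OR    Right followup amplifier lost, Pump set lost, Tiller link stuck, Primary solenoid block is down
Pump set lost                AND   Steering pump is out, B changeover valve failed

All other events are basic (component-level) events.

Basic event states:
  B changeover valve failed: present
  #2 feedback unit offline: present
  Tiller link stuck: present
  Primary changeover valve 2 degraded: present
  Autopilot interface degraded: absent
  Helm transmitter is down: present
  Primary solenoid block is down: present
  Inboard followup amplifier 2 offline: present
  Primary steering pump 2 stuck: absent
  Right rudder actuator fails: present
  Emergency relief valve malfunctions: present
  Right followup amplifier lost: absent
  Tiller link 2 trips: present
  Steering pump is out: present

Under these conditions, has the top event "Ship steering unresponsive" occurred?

Pump set lost [AND]: Steering pump is out=occurs, B changeover valve failed=occurs → all inputs occur → occurs.
Followup chain fails [OR]: Right followup amplifier lost=not, Pump set lost=occurs, Tiller link stuck=occurs, Primary solenoid block is down=occurs → at least one input occurs → occurs.
Port system inoperative [AND]: Emergency relief valve malfunctions=occurs, #2 feedback unit offline=occurs, Helm transmitter is down=occurs → all inputs occur → occurs.
Starboard system fails [OR]: Port system inoperative=occurs, Right rudder actuator fails=occurs, Autopilot interface degraded=not → at least one input occurs → occurs.
NFU path unavailable [AND]: Inboard followup amplifier 2 offline=occurs, Primary steering pump 2 stuck=not → not all inputs occur → does not occur.
Rudder loop unavailable [AND]: NFU path unavailable=not, Primary changeover valve 2 degraded=occurs, Tiller link 2 trips=occurs → not all inputs occur → does not occur.
Ship steering unresponsive [AND]: Followup chain fails=occurs, Starboard system fails=occurs, Rudder loop unavailable=not → not all inputs occur → does not occur.

No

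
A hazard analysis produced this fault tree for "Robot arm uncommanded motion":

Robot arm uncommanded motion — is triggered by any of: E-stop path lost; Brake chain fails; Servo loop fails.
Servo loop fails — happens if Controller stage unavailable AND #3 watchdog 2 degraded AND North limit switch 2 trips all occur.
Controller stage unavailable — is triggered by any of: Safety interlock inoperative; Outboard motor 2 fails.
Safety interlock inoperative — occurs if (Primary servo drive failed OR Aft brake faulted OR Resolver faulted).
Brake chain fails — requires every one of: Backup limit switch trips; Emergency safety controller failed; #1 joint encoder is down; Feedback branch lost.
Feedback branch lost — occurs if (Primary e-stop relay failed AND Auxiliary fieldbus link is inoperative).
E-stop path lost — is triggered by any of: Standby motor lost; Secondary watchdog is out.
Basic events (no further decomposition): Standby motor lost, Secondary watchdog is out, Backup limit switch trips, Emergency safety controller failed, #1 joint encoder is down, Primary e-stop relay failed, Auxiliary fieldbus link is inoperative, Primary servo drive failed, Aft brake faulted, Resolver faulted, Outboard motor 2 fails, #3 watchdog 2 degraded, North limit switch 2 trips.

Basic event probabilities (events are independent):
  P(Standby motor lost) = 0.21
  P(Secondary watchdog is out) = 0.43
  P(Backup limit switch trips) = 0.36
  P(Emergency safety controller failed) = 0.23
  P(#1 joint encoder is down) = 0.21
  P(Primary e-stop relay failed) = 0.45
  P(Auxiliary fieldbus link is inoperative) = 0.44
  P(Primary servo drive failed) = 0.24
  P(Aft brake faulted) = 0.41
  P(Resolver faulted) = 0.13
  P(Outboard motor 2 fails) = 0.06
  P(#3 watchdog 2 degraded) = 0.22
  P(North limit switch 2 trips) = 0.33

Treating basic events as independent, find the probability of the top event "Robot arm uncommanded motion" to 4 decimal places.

P(E-stop path lost) [OR] = 1 − (1−0.21) × (1−0.43) = 0.549700
P(Feedback branch lost) [AND] = 0.45 × 0.44 = 0.198000
P(Brake chain fails) [AND] = 0.36 × 0.23 × 0.21 × 0.198000 = 0.003443
P(Safety interlock inoperative) [OR] = 1 − (1−0.24) × (1−0.41) × (1−0.13) = 0.609892
P(Controller stage unavailable) [OR] = 1 − (1−0.609892) × (1−0.06) = 0.633298
P(Servo loop fails) [AND] = 0.633298 × 0.22 × 0.33 = 0.045977
P(Robot arm uncommanded motion) [OR] = 1 − (1−0.549700) × (1−0.003443) × (1−0.045977) = 0.571883
Rounded to 4 decimal places: P(Robot arm uncommanded motion) ≈ 0.5719.

0.5719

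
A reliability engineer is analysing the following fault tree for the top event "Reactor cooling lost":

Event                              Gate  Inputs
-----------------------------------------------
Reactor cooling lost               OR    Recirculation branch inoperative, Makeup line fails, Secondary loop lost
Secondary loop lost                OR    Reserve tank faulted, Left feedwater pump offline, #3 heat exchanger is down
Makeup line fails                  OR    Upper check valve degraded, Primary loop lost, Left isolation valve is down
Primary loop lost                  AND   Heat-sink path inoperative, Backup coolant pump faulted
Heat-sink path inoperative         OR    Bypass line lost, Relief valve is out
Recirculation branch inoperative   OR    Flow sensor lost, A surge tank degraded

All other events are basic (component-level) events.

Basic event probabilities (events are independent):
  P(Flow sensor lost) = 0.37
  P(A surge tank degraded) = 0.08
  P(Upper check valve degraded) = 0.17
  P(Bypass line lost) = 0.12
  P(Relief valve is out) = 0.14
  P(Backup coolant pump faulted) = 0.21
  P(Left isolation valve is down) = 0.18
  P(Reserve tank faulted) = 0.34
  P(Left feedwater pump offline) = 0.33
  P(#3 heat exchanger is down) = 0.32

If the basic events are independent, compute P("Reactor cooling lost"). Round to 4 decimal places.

0.8874

P(Recirculation branch inoperative) [OR] = 1 − (1−0.37) × (1−0.08) = 0.420400
P(Heat-sink path inoperative) [OR] = 1 − (1−0.12) × (1−0.14) = 0.243200
P(Primary loop lost) [AND] = 0.243200 × 0.21 = 0.051072
P(Makeup line fails) [OR] = 1 − (1−0.17) × (1−0.051072) × (1−0.18) = 0.354160
P(Secondary loop lost) [OR] = 1 − (1−0.34) × (1−0.33) × (1−0.32) = 0.699304
P(Reactor cooling lost) [OR] = 1 − (1−0.420400) × (1−0.354160) × (1−0.699304) = 0.887441
Rounded to 4 decimal places: P(Reactor cooling lost) ≈ 0.8874.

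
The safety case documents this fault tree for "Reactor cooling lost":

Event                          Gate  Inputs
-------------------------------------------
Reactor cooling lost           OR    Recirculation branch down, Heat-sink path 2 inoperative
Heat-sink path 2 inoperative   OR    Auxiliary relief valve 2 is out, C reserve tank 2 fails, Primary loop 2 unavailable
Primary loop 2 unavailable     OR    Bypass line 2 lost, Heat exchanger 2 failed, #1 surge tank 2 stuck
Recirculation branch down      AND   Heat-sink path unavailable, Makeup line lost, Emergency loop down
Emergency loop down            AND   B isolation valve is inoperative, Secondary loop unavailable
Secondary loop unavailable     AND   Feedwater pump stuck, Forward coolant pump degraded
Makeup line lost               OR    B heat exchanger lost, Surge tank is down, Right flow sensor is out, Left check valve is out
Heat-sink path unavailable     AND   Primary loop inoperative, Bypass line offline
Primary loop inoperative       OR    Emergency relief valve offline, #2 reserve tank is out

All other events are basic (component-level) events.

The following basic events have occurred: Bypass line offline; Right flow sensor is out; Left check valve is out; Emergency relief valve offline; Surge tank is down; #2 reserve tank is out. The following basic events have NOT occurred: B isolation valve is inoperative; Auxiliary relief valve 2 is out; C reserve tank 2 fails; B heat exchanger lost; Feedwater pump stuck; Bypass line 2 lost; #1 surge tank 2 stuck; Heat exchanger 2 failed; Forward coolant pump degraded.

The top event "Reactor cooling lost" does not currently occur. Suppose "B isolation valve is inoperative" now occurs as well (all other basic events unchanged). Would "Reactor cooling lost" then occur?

Counterfactual: set "B isolation valve is inoperative" to occurred.
Primary loop inoperative [OR]: Emergency relief valve offline=occurs, #2 reserve tank is out=occurs → at least one input occurs → occurs.
Heat-sink path unavailable [AND]: Primary loop inoperative=occurs, Bypass line offline=occurs → all inputs occur → occurs.
Makeup line lost [OR]: B heat exchanger lost=not, Surge tank is down=occurs, Right flow sensor is out=occurs, Left check valve is out=occurs → at least one input occurs → occurs.
Secondary loop unavailable [AND]: Feedwater pump stuck=not, Forward coolant pump degraded=not → not all inputs occur → does not occur.
Emergency loop down [AND]: B isolation valve is inoperative=occurs, Secondary loop unavailable=not → not all inputs occur → does not occur.
Recirculation branch down [AND]: Heat-sink path unavailable=occurs, Makeup line lost=occurs, Emergency loop down=not → not all inputs occur → does not occur.
Primary loop 2 unavailable [OR]: Bypass line 2 lost=not, Heat exchanger 2 failed=not, #1 surge tank 2 stuck=not → no input occurs → does not occur.
Heat-sink path 2 inoperative [OR]: Auxiliary relief valve 2 is out=not, C reserve tank 2 fails=not, Primary loop 2 unavailable=not → no input occurs → does not occur.
Reactor cooling lost [OR]: Recirculation branch down=not, Heat-sink path 2 inoperative=not → no input occurs → does not occur.

No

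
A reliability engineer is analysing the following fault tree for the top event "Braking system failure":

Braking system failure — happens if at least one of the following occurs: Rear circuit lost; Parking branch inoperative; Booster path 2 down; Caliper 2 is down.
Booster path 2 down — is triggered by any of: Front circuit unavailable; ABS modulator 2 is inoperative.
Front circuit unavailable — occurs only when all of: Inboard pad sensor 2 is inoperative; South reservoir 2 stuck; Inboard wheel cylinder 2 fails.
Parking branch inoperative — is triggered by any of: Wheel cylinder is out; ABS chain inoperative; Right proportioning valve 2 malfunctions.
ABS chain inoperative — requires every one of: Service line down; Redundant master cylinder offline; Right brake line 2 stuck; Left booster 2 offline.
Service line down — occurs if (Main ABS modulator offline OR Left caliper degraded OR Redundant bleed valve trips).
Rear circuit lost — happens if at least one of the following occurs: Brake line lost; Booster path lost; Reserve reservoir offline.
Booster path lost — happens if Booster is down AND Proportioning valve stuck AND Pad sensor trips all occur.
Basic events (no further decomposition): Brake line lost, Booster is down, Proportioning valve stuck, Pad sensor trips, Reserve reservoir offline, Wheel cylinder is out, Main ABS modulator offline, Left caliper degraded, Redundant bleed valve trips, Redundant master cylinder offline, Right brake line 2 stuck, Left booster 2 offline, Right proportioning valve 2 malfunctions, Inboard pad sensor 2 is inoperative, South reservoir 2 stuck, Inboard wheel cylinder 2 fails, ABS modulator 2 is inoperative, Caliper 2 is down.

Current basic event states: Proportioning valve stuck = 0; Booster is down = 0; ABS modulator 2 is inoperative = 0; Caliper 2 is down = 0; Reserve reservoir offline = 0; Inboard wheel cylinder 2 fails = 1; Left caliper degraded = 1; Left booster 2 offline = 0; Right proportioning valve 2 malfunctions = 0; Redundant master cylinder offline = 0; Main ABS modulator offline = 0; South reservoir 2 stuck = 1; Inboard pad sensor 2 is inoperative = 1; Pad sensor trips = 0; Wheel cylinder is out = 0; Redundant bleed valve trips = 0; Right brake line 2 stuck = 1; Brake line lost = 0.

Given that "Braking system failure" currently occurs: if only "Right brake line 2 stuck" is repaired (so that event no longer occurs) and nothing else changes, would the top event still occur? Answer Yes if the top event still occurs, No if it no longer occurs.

Yes

Counterfactual: set "Right brake line 2 stuck" to not occurred.
Booster path lost [AND]: Booster is down=not, Proportioning valve stuck=not, Pad sensor trips=not → not all inputs occur → does not occur.
Rear circuit lost [OR]: Brake line lost=not, Booster path lost=not, Reserve reservoir offline=not → no input occurs → does not occur.
Service line down [OR]: Main ABS modulator offline=not, Left caliper degraded=occurs, Redundant bleed valve trips=not → at least one input occurs → occurs.
ABS chain inoperative [AND]: Service line down=occurs, Redundant master cylinder offline=not, Right brake line 2 stuck=not, Left booster 2 offline=not → not all inputs occur → does not occur.
Parking branch inoperative [OR]: Wheel cylinder is out=not, ABS chain inoperative=not, Right proportioning valve 2 malfunctions=not → no input occurs → does not occur.
Front circuit unavailable [AND]: Inboard pad sensor 2 is inoperative=occurs, South reservoir 2 stuck=occurs, Inboard wheel cylinder 2 fails=occurs → all inputs occur → occurs.
Booster path 2 down [OR]: Front circuit unavailable=occurs, ABS modulator 2 is inoperative=not → at least one input occurs → occurs.
Braking system failure [OR]: Rear circuit lost=not, Parking branch inoperative=not, Booster path 2 down=occurs, Caliper 2 is down=not → at least one input occurs → occurs.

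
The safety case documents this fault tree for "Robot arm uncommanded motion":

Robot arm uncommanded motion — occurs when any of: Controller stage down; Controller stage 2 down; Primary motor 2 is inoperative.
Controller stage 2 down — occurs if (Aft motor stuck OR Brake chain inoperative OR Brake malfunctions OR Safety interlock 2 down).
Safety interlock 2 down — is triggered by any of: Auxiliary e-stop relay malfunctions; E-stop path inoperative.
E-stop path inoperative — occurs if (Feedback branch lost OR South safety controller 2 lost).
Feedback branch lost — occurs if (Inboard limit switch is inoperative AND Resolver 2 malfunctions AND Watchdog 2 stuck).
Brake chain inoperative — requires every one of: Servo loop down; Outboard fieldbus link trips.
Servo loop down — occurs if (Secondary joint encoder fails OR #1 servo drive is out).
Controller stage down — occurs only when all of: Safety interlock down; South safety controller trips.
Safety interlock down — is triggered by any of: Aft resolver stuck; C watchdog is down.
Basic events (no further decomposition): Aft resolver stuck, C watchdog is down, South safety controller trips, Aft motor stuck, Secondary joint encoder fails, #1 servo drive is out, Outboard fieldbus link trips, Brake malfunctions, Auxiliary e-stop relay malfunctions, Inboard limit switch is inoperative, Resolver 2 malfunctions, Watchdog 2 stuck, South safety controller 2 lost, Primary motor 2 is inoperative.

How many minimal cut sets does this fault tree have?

Safety interlock down [OR]: union of children's cut sets → 2 cut set(s).
Controller stage down [AND]: one cut set from each child combined → 2 × 1 = 2 cut set(s).
Servo loop down [OR]: union of children's cut sets → 2 cut set(s).
Brake chain inoperative [AND]: one cut set from each child combined → 2 × 1 = 2 cut set(s).
Feedback branch lost [AND]: one cut set from each child combined → 1 × 1 × 1 = 1 cut set(s).
E-stop path inoperative [OR]: union of children's cut sets → 2 cut set(s).
Safety interlock 2 down [OR]: union of children's cut sets → 3 cut set(s).
Controller stage 2 down [OR]: union of children's cut sets → 7 cut set(s).
Robot arm uncommanded motion [OR]: union of children's cut sets → 10 cut set(s).
Minimal cut sets: {Aft resolver stuck, South safety controller trips}; {C watchdog is down, South safety controller trips}; {Aft motor stuck}; {Outboard fieldbus link trips, Secondary joint encoder fails}; {#1 servo drive is out, Outboard fieldbus link trips}; {Brake malfunctions}; {Auxiliary e-stop relay malfunctions}; {Inboard limit switch is inoperative, Resolver 2 malfunctions, Watchdog 2 stuck}; {South safety controller 2 lost}; {Primary motor 2 is inoperative}.

10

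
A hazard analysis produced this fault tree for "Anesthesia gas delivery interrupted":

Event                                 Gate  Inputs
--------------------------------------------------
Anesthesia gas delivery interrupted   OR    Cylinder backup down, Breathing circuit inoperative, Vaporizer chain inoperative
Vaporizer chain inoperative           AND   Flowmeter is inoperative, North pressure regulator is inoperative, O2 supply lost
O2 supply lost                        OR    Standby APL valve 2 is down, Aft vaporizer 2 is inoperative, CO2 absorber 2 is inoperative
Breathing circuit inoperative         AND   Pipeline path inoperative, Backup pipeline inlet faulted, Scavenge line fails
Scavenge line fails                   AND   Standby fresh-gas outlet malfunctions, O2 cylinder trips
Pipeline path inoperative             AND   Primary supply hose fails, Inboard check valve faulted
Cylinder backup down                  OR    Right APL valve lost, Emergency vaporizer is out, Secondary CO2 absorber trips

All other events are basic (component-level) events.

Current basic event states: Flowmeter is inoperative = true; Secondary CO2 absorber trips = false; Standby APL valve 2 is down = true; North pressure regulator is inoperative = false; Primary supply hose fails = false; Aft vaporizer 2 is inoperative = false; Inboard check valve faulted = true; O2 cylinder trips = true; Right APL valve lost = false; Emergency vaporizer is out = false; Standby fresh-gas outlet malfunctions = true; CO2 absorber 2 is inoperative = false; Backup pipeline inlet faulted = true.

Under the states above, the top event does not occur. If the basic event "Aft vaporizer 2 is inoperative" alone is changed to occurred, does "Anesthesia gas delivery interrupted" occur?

Counterfactual: set "Aft vaporizer 2 is inoperative" to occurred.
Cylinder backup down [OR]: Right APL valve lost=not, Emergency vaporizer is out=not, Secondary CO2 absorber trips=not → no input occurs → does not occur.
Pipeline path inoperative [AND]: Primary supply hose fails=not, Inboard check valve faulted=occurs → not all inputs occur → does not occur.
Scavenge line fails [AND]: Standby fresh-gas outlet malfunctions=occurs, O2 cylinder trips=occurs → all inputs occur → occurs.
Breathing circuit inoperative [AND]: Pipeline path inoperative=not, Backup pipeline inlet faulted=occurs, Scavenge line fails=occurs → not all inputs occur → does not occur.
O2 supply lost [OR]: Standby APL valve 2 is down=occurs, Aft vaporizer 2 is inoperative=occurs, CO2 absorber 2 is inoperative=not → at least one input occurs → occurs.
Vaporizer chain inoperative [AND]: Flowmeter is inoperative=occurs, North pressure regulator is inoperative=not, O2 supply lost=occurs → not all inputs occur → does not occur.
Anesthesia gas delivery interrupted [OR]: Cylinder backup down=not, Breathing circuit inoperative=not, Vaporizer chain inoperative=not → no input occurs → does not occur.

No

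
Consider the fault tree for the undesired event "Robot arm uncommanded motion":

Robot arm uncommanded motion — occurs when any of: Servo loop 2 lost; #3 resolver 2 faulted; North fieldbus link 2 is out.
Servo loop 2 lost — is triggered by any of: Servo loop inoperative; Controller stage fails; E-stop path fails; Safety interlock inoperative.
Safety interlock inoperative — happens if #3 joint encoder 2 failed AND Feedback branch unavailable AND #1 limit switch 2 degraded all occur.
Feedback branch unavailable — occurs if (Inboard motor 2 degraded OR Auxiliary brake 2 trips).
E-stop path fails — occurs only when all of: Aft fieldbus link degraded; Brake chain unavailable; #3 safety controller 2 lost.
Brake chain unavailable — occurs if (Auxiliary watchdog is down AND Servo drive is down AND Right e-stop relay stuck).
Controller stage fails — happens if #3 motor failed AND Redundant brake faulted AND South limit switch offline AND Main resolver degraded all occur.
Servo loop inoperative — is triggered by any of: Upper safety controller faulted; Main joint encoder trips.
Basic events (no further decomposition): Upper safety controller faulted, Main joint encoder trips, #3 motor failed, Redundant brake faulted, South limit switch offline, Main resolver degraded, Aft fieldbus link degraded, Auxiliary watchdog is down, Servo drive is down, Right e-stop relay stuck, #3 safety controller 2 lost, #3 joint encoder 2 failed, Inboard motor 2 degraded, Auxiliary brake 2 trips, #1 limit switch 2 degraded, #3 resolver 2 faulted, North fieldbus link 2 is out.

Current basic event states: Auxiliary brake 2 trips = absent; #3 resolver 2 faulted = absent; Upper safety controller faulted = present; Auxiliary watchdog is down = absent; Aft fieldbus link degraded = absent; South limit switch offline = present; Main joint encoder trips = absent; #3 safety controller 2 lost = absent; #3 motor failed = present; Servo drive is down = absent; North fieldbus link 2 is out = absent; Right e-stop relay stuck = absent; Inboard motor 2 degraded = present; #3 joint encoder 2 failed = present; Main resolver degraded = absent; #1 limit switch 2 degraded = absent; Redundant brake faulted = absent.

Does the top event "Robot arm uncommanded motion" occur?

Servo loop inoperative [OR]: Upper safety controller faulted=occurs, Main joint encoder trips=not → at least one input occurs → occurs.
Controller stage fails [AND]: #3 motor failed=occurs, Redundant brake faulted=not, South limit switch offline=occurs, Main resolver degraded=not → not all inputs occur → does not occur.
Brake chain unavailable [AND]: Auxiliary watchdog is down=not, Servo drive is down=not, Right e-stop relay stuck=not → not all inputs occur → does not occur.
E-stop path fails [AND]: Aft fieldbus link degraded=not, Brake chain unavailable=not, #3 safety controller 2 lost=not → not all inputs occur → does not occur.
Feedback branch unavailable [OR]: Inboard motor 2 degraded=occurs, Auxiliary brake 2 trips=not → at least one input occurs → occurs.
Safety interlock inoperative [AND]: #3 joint encoder 2 failed=occurs, Feedback branch unavailable=occurs, #1 limit switch 2 degraded=not → not all inputs occur → does not occur.
Servo loop 2 lost [OR]: Servo loop inoperative=occurs, Controller stage fails=not, E-stop path fails=not, Safety interlock inoperative=not → at least one input occurs → occurs.
Robot arm uncommanded motion [OR]: Servo loop 2 lost=occurs, #3 resolver 2 faulted=not, North fieldbus link 2 is out=not → at least one input occurs → occurs.

Yes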